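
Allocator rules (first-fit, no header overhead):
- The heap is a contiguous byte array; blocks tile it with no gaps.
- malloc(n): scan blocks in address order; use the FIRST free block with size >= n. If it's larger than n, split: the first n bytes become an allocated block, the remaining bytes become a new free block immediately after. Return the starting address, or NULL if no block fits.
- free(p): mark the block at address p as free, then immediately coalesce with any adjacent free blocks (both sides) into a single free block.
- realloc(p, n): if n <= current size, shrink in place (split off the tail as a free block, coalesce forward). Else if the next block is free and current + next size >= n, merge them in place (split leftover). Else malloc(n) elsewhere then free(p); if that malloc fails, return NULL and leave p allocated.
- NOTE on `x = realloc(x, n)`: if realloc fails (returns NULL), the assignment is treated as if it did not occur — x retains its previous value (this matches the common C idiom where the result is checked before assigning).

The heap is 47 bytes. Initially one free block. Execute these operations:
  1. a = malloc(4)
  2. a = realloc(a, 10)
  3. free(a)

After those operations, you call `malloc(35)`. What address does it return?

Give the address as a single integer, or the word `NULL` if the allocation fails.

Answer: 0

Derivation:
Op 1: a = malloc(4) -> a = 0; heap: [0-3 ALLOC][4-46 FREE]
Op 2: a = realloc(a, 10) -> a = 0; heap: [0-9 ALLOC][10-46 FREE]
Op 3: free(a) -> (freed a); heap: [0-46 FREE]
malloc(35): first-fit scan over [0-46 FREE] -> 0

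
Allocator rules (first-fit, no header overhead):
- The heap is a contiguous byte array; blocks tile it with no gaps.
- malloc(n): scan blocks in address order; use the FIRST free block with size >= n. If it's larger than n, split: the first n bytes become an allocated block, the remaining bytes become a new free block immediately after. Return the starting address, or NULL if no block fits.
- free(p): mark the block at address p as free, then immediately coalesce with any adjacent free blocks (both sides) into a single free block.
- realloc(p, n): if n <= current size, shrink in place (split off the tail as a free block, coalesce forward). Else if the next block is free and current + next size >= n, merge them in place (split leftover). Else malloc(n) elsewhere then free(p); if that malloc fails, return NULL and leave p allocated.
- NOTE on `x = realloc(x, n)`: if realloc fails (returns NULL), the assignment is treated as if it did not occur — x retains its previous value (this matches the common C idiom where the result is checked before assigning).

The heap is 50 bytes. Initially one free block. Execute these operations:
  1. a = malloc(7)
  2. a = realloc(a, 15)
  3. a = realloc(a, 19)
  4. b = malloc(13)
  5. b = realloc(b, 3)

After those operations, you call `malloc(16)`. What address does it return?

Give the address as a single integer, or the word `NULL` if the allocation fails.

Answer: 22

Derivation:
Op 1: a = malloc(7) -> a = 0; heap: [0-6 ALLOC][7-49 FREE]
Op 2: a = realloc(a, 15) -> a = 0; heap: [0-14 ALLOC][15-49 FREE]
Op 3: a = realloc(a, 19) -> a = 0; heap: [0-18 ALLOC][19-49 FREE]
Op 4: b = malloc(13) -> b = 19; heap: [0-18 ALLOC][19-31 ALLOC][32-49 FREE]
Op 5: b = realloc(b, 3) -> b = 19; heap: [0-18 ALLOC][19-21 ALLOC][22-49 FREE]
malloc(16): first-fit scan over [0-18 ALLOC][19-21 ALLOC][22-49 FREE] -> 22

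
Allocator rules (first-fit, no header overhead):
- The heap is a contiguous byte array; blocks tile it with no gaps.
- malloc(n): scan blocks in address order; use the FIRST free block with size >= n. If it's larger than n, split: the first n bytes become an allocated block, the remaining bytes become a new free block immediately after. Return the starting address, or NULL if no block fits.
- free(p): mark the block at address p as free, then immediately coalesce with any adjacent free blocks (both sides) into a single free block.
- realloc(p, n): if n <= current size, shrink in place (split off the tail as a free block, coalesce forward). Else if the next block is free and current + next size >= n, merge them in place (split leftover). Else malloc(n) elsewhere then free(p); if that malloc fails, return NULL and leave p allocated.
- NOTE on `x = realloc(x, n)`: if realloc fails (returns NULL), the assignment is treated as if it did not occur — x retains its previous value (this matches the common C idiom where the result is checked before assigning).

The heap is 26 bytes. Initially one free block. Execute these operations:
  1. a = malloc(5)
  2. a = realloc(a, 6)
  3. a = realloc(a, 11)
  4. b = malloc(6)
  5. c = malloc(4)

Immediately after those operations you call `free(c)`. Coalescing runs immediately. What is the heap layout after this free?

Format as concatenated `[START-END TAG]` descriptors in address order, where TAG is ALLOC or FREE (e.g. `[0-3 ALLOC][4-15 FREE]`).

Op 1: a = malloc(5) -> a = 0; heap: [0-4 ALLOC][5-25 FREE]
Op 2: a = realloc(a, 6) -> a = 0; heap: [0-5 ALLOC][6-25 FREE]
Op 3: a = realloc(a, 11) -> a = 0; heap: [0-10 ALLOC][11-25 FREE]
Op 4: b = malloc(6) -> b = 11; heap: [0-10 ALLOC][11-16 ALLOC][17-25 FREE]
Op 5: c = malloc(4) -> c = 17; heap: [0-10 ALLOC][11-16 ALLOC][17-20 ALLOC][21-25 FREE]
free(c): c = 17 -> block [17-20 ALLOC]; mark free, coalesce with adjacent free neighbors -> [0-10 ALLOC][11-16 ALLOC][17-25 FREE]

Answer: [0-10 ALLOC][11-16 ALLOC][17-25 FREE]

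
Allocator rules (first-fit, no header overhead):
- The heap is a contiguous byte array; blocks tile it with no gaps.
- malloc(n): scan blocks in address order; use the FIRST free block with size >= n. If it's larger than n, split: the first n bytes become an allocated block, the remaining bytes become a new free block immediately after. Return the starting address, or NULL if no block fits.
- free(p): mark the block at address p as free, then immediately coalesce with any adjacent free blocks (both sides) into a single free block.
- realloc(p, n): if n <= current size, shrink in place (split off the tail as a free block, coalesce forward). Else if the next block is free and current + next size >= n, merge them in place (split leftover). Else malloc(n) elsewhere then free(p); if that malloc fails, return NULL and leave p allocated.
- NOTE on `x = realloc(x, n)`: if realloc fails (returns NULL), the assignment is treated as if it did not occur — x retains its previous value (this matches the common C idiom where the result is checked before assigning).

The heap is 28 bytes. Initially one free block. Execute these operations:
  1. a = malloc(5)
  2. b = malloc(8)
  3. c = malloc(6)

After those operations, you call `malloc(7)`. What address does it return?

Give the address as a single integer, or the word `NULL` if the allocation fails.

Answer: 19

Derivation:
Op 1: a = malloc(5) -> a = 0; heap: [0-4 ALLOC][5-27 FREE]
Op 2: b = malloc(8) -> b = 5; heap: [0-4 ALLOC][5-12 ALLOC][13-27 FREE]
Op 3: c = malloc(6) -> c = 13; heap: [0-4 ALLOC][5-12 ALLOC][13-18 ALLOC][19-27 FREE]
malloc(7): first-fit scan over [0-4 ALLOC][5-12 ALLOC][13-18 ALLOC][19-27 FREE] -> 19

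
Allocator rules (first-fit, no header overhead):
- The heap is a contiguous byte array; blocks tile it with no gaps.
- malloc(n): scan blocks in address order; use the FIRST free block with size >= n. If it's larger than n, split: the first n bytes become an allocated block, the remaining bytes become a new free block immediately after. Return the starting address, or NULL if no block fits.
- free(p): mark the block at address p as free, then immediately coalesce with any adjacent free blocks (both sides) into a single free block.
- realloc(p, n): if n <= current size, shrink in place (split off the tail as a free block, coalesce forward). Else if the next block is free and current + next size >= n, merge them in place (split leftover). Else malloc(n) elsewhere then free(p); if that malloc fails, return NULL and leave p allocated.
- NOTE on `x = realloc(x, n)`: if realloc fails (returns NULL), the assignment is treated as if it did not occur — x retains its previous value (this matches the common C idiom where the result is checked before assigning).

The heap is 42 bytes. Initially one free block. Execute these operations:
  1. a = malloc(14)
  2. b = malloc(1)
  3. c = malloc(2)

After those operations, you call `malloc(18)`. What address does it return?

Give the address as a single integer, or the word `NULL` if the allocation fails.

Op 1: a = malloc(14) -> a = 0; heap: [0-13 ALLOC][14-41 FREE]
Op 2: b = malloc(1) -> b = 14; heap: [0-13 ALLOC][14-14 ALLOC][15-41 FREE]
Op 3: c = malloc(2) -> c = 15; heap: [0-13 ALLOC][14-14 ALLOC][15-16 ALLOC][17-41 FREE]
malloc(18): first-fit scan over [0-13 ALLOC][14-14 ALLOC][15-16 ALLOC][17-41 FREE] -> 17

Answer: 17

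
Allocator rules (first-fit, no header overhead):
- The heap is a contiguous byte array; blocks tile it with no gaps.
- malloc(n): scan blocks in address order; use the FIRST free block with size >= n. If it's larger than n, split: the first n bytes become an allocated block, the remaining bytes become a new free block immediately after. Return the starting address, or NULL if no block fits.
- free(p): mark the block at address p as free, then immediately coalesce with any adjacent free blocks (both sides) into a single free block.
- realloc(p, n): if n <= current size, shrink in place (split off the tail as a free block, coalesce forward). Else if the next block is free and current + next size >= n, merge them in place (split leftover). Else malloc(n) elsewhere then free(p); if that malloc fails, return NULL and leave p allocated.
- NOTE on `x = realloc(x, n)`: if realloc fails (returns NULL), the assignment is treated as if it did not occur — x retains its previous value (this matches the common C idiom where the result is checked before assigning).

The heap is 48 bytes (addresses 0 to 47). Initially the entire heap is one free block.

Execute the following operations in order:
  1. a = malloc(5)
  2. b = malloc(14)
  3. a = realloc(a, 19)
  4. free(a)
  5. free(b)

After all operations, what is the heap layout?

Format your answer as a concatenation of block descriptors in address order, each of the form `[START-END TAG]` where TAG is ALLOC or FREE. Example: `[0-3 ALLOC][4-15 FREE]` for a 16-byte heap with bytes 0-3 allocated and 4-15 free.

Answer: [0-47 FREE]

Derivation:
Op 1: a = malloc(5) -> a = 0; heap: [0-4 ALLOC][5-47 FREE]
Op 2: b = malloc(14) -> b = 5; heap: [0-4 ALLOC][5-18 ALLOC][19-47 FREE]
Op 3: a = realloc(a, 19) -> a = 19; heap: [0-4 FREE][5-18 ALLOC][19-37 ALLOC][38-47 FREE]
Op 4: free(a) -> (freed a); heap: [0-4 FREE][5-18 ALLOC][19-47 FREE]
Op 5: free(b) -> (freed b); heap: [0-47 FREE]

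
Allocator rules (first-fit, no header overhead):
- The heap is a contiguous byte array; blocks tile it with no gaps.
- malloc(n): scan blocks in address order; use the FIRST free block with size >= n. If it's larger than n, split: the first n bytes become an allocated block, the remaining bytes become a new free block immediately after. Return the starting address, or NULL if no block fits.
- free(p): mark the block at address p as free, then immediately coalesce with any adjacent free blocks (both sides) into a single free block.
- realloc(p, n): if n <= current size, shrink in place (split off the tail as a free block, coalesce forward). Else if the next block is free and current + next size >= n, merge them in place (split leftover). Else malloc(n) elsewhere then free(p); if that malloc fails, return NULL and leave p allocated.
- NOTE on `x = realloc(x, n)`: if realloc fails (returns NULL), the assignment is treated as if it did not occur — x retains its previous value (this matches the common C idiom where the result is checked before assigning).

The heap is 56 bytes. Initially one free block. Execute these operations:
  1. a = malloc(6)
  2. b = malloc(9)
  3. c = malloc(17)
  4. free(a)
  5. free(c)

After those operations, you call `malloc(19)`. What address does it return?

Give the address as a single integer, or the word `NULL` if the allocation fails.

Answer: 15

Derivation:
Op 1: a = malloc(6) -> a = 0; heap: [0-5 ALLOC][6-55 FREE]
Op 2: b = malloc(9) -> b = 6; heap: [0-5 ALLOC][6-14 ALLOC][15-55 FREE]
Op 3: c = malloc(17) -> c = 15; heap: [0-5 ALLOC][6-14 ALLOC][15-31 ALLOC][32-55 FREE]
Op 4: free(a) -> (freed a); heap: [0-5 FREE][6-14 ALLOC][15-31 ALLOC][32-55 FREE]
Op 5: free(c) -> (freed c); heap: [0-5 FREE][6-14 ALLOC][15-55 FREE]
malloc(19): first-fit scan over [0-5 FREE][6-14 ALLOC][15-55 FREE] -> 15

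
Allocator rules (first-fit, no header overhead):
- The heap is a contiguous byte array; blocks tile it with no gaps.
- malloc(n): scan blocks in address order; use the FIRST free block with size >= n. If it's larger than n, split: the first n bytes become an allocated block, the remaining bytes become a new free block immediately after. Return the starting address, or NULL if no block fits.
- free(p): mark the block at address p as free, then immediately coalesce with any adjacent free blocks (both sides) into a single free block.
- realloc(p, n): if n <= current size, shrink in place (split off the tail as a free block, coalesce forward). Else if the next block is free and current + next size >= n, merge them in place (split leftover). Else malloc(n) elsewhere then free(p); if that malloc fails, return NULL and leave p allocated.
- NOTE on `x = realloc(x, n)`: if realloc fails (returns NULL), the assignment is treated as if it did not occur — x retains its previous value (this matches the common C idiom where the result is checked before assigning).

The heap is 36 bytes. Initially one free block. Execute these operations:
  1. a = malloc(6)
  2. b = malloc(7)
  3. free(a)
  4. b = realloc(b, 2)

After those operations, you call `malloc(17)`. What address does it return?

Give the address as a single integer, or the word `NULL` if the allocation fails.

Op 1: a = malloc(6) -> a = 0; heap: [0-5 ALLOC][6-35 FREE]
Op 2: b = malloc(7) -> b = 6; heap: [0-5 ALLOC][6-12 ALLOC][13-35 FREE]
Op 3: free(a) -> (freed a); heap: [0-5 FREE][6-12 ALLOC][13-35 FREE]
Op 4: b = realloc(b, 2) -> b = 6; heap: [0-5 FREE][6-7 ALLOC][8-35 FREE]
malloc(17): first-fit scan over [0-5 FREE][6-7 ALLOC][8-35 FREE] -> 8

Answer: 8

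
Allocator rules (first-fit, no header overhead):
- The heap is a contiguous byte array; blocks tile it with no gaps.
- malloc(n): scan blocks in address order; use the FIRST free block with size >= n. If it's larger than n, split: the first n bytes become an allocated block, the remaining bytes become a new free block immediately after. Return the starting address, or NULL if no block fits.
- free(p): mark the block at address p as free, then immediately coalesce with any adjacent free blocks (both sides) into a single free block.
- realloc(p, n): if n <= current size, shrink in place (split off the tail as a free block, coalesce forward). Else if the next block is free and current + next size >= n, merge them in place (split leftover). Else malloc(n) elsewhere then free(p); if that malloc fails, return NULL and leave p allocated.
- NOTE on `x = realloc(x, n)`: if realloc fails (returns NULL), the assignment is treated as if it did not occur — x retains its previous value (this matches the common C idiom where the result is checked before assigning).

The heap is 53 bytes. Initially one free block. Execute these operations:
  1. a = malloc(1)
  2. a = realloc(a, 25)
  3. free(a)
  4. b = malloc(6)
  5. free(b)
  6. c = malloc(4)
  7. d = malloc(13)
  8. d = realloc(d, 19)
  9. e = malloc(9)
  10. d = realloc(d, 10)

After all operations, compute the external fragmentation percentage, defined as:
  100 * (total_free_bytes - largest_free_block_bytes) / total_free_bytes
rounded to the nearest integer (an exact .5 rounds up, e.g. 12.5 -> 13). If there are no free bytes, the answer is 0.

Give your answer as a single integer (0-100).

Op 1: a = malloc(1) -> a = 0; heap: [0-0 ALLOC][1-52 FREE]
Op 2: a = realloc(a, 25) -> a = 0; heap: [0-24 ALLOC][25-52 FREE]
Op 3: free(a) -> (freed a); heap: [0-52 FREE]
Op 4: b = malloc(6) -> b = 0; heap: [0-5 ALLOC][6-52 FREE]
Op 5: free(b) -> (freed b); heap: [0-52 FREE]
Op 6: c = malloc(4) -> c = 0; heap: [0-3 ALLOC][4-52 FREE]
Op 7: d = malloc(13) -> d = 4; heap: [0-3 ALLOC][4-16 ALLOC][17-52 FREE]
Op 8: d = realloc(d, 19) -> d = 4; heap: [0-3 ALLOC][4-22 ALLOC][23-52 FREE]
Op 9: e = malloc(9) -> e = 23; heap: [0-3 ALLOC][4-22 ALLOC][23-31 ALLOC][32-52 FREE]
Op 10: d = realloc(d, 10) -> d = 4; heap: [0-3 ALLOC][4-13 ALLOC][14-22 FREE][23-31 ALLOC][32-52 FREE]
Free blocks: [9 21] total_free=30 largest=21 -> 100*(30-21)/30 = 900/30 = 30

Answer: 30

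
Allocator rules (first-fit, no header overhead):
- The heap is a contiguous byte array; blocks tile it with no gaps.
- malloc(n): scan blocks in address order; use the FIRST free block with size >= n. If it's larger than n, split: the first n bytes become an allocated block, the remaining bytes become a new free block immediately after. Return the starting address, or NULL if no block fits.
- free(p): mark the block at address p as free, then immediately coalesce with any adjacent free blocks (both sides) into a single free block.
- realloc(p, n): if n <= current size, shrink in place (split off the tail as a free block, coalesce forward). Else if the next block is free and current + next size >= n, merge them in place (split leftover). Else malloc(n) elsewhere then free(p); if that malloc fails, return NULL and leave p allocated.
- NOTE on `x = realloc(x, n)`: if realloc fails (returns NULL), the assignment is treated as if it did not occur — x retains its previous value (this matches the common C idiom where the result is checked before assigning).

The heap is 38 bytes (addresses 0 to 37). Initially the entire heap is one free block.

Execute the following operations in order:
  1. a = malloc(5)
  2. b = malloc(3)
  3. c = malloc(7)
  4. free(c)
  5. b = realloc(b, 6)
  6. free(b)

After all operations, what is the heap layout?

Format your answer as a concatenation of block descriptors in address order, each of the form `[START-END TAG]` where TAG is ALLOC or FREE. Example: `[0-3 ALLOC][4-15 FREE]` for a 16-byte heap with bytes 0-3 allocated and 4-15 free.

Answer: [0-4 ALLOC][5-37 FREE]

Derivation:
Op 1: a = malloc(5) -> a = 0; heap: [0-4 ALLOC][5-37 FREE]
Op 2: b = malloc(3) -> b = 5; heap: [0-4 ALLOC][5-7 ALLOC][8-37 FREE]
Op 3: c = malloc(7) -> c = 8; heap: [0-4 ALLOC][5-7 ALLOC][8-14 ALLOC][15-37 FREE]
Op 4: free(c) -> (freed c); heap: [0-4 ALLOC][5-7 ALLOC][8-37 FREE]
Op 5: b = realloc(b, 6) -> b = 5; heap: [0-4 ALLOC][5-10 ALLOC][11-37 FREE]
Op 6: free(b) -> (freed b); heap: [0-4 ALLOC][5-37 FREE]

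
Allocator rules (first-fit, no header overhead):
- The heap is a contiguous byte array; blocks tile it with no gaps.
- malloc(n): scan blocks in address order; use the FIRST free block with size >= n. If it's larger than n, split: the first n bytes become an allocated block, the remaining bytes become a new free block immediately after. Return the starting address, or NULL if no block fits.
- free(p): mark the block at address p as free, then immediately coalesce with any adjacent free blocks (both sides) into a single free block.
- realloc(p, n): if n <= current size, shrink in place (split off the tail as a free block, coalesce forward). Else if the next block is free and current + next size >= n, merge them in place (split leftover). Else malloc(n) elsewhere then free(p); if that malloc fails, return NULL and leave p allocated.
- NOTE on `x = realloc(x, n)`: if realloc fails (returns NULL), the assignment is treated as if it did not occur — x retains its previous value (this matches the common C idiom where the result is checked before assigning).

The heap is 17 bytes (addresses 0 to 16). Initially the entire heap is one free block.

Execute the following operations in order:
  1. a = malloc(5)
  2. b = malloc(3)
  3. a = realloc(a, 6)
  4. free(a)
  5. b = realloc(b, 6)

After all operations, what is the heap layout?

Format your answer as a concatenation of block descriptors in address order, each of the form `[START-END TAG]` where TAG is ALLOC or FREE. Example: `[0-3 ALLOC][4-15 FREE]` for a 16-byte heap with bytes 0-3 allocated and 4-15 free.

Op 1: a = malloc(5) -> a = 0; heap: [0-4 ALLOC][5-16 FREE]
Op 2: b = malloc(3) -> b = 5; heap: [0-4 ALLOC][5-7 ALLOC][8-16 FREE]
Op 3: a = realloc(a, 6) -> a = 8; heap: [0-4 FREE][5-7 ALLOC][8-13 ALLOC][14-16 FREE]
Op 4: free(a) -> (freed a); heap: [0-4 FREE][5-7 ALLOC][8-16 FREE]
Op 5: b = realloc(b, 6) -> b = 5; heap: [0-4 FREE][5-10 ALLOC][11-16 FREE]

Answer: [0-4 FREE][5-10 ALLOC][11-16 FREE]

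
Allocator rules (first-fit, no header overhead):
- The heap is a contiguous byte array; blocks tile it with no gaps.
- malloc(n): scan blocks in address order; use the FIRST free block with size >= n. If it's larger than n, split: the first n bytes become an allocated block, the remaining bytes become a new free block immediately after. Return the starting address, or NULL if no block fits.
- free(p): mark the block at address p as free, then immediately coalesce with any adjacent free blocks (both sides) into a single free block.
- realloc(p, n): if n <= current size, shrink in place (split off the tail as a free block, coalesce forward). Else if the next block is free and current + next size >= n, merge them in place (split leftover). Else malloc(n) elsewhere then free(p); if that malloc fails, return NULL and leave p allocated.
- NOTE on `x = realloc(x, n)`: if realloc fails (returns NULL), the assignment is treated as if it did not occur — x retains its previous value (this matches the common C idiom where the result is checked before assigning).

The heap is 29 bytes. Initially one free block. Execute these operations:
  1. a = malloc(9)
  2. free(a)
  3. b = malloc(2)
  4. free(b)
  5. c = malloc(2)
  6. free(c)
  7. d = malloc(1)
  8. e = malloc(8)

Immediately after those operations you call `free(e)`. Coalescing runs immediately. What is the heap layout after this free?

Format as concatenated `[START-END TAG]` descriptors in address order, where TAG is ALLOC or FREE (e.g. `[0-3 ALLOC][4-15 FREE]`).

Op 1: a = malloc(9) -> a = 0; heap: [0-8 ALLOC][9-28 FREE]
Op 2: free(a) -> (freed a); heap: [0-28 FREE]
Op 3: b = malloc(2) -> b = 0; heap: [0-1 ALLOC][2-28 FREE]
Op 4: free(b) -> (freed b); heap: [0-28 FREE]
Op 5: c = malloc(2) -> c = 0; heap: [0-1 ALLOC][2-28 FREE]
Op 6: free(c) -> (freed c); heap: [0-28 FREE]
Op 7: d = malloc(1) -> d = 0; heap: [0-0 ALLOC][1-28 FREE]
Op 8: e = malloc(8) -> e = 1; heap: [0-0 ALLOC][1-8 ALLOC][9-28 FREE]
free(e): e = 1 -> block [1-8 ALLOC]; mark free, coalesce with adjacent free neighbors -> [0-0 ALLOC][1-28 FREE]

Answer: [0-0 ALLOC][1-28 FREE]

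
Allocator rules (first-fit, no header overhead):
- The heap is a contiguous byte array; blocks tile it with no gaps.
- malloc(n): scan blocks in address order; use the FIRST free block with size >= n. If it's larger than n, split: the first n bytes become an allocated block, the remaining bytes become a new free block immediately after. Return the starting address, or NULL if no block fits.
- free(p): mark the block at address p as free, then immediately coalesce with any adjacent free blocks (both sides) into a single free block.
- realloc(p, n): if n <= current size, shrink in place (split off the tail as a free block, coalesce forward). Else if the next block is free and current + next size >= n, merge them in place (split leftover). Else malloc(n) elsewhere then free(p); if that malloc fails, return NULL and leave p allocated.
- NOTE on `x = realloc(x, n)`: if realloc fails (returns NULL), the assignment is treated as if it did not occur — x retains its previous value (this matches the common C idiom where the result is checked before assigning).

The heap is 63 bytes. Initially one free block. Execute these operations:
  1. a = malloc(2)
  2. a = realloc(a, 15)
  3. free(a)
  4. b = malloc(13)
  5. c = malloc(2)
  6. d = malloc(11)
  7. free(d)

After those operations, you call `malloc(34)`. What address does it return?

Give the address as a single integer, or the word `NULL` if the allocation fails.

Answer: 15

Derivation:
Op 1: a = malloc(2) -> a = 0; heap: [0-1 ALLOC][2-62 FREE]
Op 2: a = realloc(a, 15) -> a = 0; heap: [0-14 ALLOC][15-62 FREE]
Op 3: free(a) -> (freed a); heap: [0-62 FREE]
Op 4: b = malloc(13) -> b = 0; heap: [0-12 ALLOC][13-62 FREE]
Op 5: c = malloc(2) -> c = 13; heap: [0-12 ALLOC][13-14 ALLOC][15-62 FREE]
Op 6: d = malloc(11) -> d = 15; heap: [0-12 ALLOC][13-14 ALLOC][15-25 ALLOC][26-62 FREE]
Op 7: free(d) -> (freed d); heap: [0-12 ALLOC][13-14 ALLOC][15-62 FREE]
malloc(34): first-fit scan over [0-12 ALLOC][13-14 ALLOC][15-62 FREE] -> 15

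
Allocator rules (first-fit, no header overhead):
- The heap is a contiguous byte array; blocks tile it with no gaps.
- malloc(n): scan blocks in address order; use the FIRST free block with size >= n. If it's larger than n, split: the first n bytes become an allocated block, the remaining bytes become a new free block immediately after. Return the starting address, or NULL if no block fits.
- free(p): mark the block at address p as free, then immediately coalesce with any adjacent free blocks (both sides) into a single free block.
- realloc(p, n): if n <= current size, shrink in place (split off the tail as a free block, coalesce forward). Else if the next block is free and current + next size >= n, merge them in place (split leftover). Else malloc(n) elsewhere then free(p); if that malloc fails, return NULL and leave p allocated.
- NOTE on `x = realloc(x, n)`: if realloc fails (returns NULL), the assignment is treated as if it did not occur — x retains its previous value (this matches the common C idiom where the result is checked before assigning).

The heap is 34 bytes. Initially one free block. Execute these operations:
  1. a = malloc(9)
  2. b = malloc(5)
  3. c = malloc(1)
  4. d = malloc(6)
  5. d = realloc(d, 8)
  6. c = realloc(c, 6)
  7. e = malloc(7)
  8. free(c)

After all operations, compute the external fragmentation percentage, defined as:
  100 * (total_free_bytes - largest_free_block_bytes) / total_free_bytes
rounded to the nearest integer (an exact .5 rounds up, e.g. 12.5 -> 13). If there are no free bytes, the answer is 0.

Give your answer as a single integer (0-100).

Answer: 8

Derivation:
Op 1: a = malloc(9) -> a = 0; heap: [0-8 ALLOC][9-33 FREE]
Op 2: b = malloc(5) -> b = 9; heap: [0-8 ALLOC][9-13 ALLOC][14-33 FREE]
Op 3: c = malloc(1) -> c = 14; heap: [0-8 ALLOC][9-13 ALLOC][14-14 ALLOC][15-33 FREE]
Op 4: d = malloc(6) -> d = 15; heap: [0-8 ALLOC][9-13 ALLOC][14-14 ALLOC][15-20 ALLOC][21-33 FREE]
Op 5: d = realloc(d, 8) -> d = 15; heap: [0-8 ALLOC][9-13 ALLOC][14-14 ALLOC][15-22 ALLOC][23-33 FREE]
Op 6: c = realloc(c, 6) -> c = 23; heap: [0-8 ALLOC][9-13 ALLOC][14-14 FREE][15-22 ALLOC][23-28 ALLOC][29-33 FREE]
Op 7: e = malloc(7) -> e = NULL; heap: [0-8 ALLOC][9-13 ALLOC][14-14 FREE][15-22 ALLOC][23-28 ALLOC][29-33 FREE]
Op 8: free(c) -> (freed c); heap: [0-8 ALLOC][9-13 ALLOC][14-14 FREE][15-22 ALLOC][23-33 FREE]
Free blocks: [1 11] total_free=12 largest=11 -> 100*(12-11)/12 = 100/12 ≈ 8.333 -> rounds to 8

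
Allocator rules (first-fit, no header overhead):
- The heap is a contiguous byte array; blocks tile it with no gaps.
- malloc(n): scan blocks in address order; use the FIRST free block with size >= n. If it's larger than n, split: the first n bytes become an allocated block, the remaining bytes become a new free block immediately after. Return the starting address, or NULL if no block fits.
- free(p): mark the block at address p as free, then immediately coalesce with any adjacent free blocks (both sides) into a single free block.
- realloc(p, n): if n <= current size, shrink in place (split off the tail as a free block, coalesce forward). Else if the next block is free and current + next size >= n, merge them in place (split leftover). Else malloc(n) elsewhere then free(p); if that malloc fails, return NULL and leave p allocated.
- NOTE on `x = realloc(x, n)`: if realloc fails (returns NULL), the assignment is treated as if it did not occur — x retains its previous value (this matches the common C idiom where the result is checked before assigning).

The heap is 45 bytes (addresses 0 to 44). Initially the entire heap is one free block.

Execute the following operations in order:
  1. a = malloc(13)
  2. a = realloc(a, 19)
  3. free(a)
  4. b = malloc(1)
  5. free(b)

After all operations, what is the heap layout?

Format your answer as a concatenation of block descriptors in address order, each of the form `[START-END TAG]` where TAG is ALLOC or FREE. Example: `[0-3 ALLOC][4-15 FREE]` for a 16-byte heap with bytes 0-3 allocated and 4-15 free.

Op 1: a = malloc(13) -> a = 0; heap: [0-12 ALLOC][13-44 FREE]
Op 2: a = realloc(a, 19) -> a = 0; heap: [0-18 ALLOC][19-44 FREE]
Op 3: free(a) -> (freed a); heap: [0-44 FREE]
Op 4: b = malloc(1) -> b = 0; heap: [0-0 ALLOC][1-44 FREE]
Op 5: free(b) -> (freed b); heap: [0-44 FREE]

Answer: [0-44 FREE]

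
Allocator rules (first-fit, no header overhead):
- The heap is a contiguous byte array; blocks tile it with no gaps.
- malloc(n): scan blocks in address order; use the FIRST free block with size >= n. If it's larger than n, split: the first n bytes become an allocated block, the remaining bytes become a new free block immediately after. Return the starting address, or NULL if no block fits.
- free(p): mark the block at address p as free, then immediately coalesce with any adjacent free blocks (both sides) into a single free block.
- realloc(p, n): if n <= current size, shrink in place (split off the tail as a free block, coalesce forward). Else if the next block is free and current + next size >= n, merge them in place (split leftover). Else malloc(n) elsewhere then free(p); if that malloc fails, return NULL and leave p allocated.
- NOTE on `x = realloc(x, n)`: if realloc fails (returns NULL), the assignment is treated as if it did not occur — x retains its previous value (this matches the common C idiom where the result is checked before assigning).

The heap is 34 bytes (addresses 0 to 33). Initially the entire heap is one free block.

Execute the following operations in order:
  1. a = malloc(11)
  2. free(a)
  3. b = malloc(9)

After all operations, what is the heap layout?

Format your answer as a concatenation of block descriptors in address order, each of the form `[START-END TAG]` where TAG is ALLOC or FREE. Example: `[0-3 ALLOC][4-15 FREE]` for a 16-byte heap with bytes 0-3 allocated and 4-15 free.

Op 1: a = malloc(11) -> a = 0; heap: [0-10 ALLOC][11-33 FREE]
Op 2: free(a) -> (freed a); heap: [0-33 FREE]
Op 3: b = malloc(9) -> b = 0; heap: [0-8 ALLOC][9-33 FREE]

Answer: [0-8 ALLOC][9-33 FREE]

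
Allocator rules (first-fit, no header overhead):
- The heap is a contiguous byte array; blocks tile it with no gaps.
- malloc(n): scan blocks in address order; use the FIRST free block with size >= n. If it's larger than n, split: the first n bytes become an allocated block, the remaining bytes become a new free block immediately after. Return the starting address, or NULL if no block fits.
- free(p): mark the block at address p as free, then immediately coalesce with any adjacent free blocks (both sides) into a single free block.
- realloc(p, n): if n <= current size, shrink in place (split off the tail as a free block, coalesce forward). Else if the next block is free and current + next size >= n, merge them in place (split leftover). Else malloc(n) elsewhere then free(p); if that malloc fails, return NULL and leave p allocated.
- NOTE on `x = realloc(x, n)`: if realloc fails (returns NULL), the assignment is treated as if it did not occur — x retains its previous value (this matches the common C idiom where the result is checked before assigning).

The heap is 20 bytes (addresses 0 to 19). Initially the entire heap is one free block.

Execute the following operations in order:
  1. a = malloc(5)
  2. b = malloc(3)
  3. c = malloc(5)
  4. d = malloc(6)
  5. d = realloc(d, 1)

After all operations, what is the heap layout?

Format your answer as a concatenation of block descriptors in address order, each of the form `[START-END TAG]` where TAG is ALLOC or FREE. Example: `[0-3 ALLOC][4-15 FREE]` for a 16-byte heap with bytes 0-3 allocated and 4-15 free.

Answer: [0-4 ALLOC][5-7 ALLOC][8-12 ALLOC][13-13 ALLOC][14-19 FREE]

Derivation:
Op 1: a = malloc(5) -> a = 0; heap: [0-4 ALLOC][5-19 FREE]
Op 2: b = malloc(3) -> b = 5; heap: [0-4 ALLOC][5-7 ALLOC][8-19 FREE]
Op 3: c = malloc(5) -> c = 8; heap: [0-4 ALLOC][5-7 ALLOC][8-12 ALLOC][13-19 FREE]
Op 4: d = malloc(6) -> d = 13; heap: [0-4 ALLOC][5-7 ALLOC][8-12 ALLOC][13-18 ALLOC][19-19 FREE]
Op 5: d = realloc(d, 1) -> d = 13; heap: [0-4 ALLOC][5-7 ALLOC][8-12 ALLOC][13-13 ALLOC][14-19 FREE]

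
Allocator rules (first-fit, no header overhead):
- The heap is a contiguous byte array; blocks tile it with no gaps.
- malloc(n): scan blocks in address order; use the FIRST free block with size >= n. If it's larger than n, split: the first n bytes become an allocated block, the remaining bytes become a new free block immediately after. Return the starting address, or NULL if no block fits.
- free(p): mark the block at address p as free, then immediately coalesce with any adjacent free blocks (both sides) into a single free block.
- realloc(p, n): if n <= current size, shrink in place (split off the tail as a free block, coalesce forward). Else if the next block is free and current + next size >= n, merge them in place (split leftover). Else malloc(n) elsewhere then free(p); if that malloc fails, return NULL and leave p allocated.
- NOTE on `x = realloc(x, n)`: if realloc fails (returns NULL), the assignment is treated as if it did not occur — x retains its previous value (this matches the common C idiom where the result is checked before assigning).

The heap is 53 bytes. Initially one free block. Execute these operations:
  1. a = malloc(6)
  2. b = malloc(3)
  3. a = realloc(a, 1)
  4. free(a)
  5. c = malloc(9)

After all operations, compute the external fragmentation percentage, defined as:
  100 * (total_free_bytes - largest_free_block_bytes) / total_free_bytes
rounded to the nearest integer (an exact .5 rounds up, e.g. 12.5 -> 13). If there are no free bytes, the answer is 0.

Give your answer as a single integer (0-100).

Answer: 15

Derivation:
Op 1: a = malloc(6) -> a = 0; heap: [0-5 ALLOC][6-52 FREE]
Op 2: b = malloc(3) -> b = 6; heap: [0-5 ALLOC][6-8 ALLOC][9-52 FREE]
Op 3: a = realloc(a, 1) -> a = 0; heap: [0-0 ALLOC][1-5 FREE][6-8 ALLOC][9-52 FREE]
Op 4: free(a) -> (freed a); heap: [0-5 FREE][6-8 ALLOC][9-52 FREE]
Op 5: c = malloc(9) -> c = 9; heap: [0-5 FREE][6-8 ALLOC][9-17 ALLOC][18-52 FREE]
Free blocks: [6 35] total_free=41 largest=35 -> 100*(41-35)/41 = 600/41 ≈ 14.634 -> rounds to 15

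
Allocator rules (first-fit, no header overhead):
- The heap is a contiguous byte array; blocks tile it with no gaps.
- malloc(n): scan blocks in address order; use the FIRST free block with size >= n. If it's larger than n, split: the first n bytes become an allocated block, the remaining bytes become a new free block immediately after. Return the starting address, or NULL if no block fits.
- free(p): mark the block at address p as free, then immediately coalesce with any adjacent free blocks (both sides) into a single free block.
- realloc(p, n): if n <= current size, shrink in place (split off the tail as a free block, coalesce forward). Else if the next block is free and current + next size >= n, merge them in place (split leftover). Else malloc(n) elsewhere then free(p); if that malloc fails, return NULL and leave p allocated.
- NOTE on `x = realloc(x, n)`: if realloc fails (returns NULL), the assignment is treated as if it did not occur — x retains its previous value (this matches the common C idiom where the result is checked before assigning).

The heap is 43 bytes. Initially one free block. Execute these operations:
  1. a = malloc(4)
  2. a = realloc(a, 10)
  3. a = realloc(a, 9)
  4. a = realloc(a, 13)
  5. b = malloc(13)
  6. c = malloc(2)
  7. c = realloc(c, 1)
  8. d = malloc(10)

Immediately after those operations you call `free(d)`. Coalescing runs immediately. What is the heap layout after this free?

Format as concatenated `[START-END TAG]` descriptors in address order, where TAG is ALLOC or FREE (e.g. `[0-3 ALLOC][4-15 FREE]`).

Op 1: a = malloc(4) -> a = 0; heap: [0-3 ALLOC][4-42 FREE]
Op 2: a = realloc(a, 10) -> a = 0; heap: [0-9 ALLOC][10-42 FREE]
Op 3: a = realloc(a, 9) -> a = 0; heap: [0-8 ALLOC][9-42 FREE]
Op 4: a = realloc(a, 13) -> a = 0; heap: [0-12 ALLOC][13-42 FREE]
Op 5: b = malloc(13) -> b = 13; heap: [0-12 ALLOC][13-25 ALLOC][26-42 FREE]
Op 6: c = malloc(2) -> c = 26; heap: [0-12 ALLOC][13-25 ALLOC][26-27 ALLOC][28-42 FREE]
Op 7: c = realloc(c, 1) -> c = 26; heap: [0-12 ALLOC][13-25 ALLOC][26-26 ALLOC][27-42 FREE]
Op 8: d = malloc(10) -> d = 27; heap: [0-12 ALLOC][13-25 ALLOC][26-26 ALLOC][27-36 ALLOC][37-42 FREE]
free(d): d = 27 -> block [27-36 ALLOC]; mark free, coalesce with adjacent free neighbors -> [0-12 ALLOC][13-25 ALLOC][26-26 ALLOC][27-42 FREE]

Answer: [0-12 ALLOC][13-25 ALLOC][26-26 ALLOC][27-42 FREE]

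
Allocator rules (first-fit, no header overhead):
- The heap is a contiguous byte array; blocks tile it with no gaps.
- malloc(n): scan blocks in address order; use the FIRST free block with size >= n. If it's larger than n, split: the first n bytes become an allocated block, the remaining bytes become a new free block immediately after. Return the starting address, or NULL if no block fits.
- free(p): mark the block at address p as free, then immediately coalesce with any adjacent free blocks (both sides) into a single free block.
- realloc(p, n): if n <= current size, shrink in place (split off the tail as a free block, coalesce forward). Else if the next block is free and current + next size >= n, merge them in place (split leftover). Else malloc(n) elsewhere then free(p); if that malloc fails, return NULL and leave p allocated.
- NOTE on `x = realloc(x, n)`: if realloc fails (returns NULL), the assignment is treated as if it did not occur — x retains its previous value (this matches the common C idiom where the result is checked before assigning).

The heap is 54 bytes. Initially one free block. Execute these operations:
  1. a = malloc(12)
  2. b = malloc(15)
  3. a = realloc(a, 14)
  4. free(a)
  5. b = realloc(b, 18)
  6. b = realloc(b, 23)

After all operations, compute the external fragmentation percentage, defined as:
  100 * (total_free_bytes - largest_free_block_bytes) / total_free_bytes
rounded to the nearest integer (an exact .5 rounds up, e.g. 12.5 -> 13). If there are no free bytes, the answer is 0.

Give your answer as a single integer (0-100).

Op 1: a = malloc(12) -> a = 0; heap: [0-11 ALLOC][12-53 FREE]
Op 2: b = malloc(15) -> b = 12; heap: [0-11 ALLOC][12-26 ALLOC][27-53 FREE]
Op 3: a = realloc(a, 14) -> a = 27; heap: [0-11 FREE][12-26 ALLOC][27-40 ALLOC][41-53 FREE]
Op 4: free(a) -> (freed a); heap: [0-11 FREE][12-26 ALLOC][27-53 FREE]
Op 5: b = realloc(b, 18) -> b = 12; heap: [0-11 FREE][12-29 ALLOC][30-53 FREE]
Op 6: b = realloc(b, 23) -> b = 12; heap: [0-11 FREE][12-34 ALLOC][35-53 FREE]
Free blocks: [12 19] total_free=31 largest=19 -> 100*(31-19)/31 = 1200/31 ≈ 38.710 -> rounds to 39

Answer: 39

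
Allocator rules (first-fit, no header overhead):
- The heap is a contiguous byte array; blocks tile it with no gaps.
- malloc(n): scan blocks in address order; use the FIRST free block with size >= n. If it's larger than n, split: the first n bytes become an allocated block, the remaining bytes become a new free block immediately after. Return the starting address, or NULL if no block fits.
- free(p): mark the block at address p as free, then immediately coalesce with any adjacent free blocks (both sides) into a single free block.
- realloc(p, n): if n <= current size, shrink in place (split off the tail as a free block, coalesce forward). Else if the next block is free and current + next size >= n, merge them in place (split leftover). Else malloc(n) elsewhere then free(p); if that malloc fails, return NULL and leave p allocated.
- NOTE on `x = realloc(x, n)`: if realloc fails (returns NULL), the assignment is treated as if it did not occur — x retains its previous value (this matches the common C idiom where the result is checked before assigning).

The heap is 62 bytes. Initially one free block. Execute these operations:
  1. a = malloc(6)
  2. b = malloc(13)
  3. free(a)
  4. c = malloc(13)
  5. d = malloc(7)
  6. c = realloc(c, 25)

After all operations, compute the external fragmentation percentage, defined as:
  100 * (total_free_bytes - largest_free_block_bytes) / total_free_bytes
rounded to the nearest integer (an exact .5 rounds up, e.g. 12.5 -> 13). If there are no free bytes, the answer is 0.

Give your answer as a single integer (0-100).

Op 1: a = malloc(6) -> a = 0; heap: [0-5 ALLOC][6-61 FREE]
Op 2: b = malloc(13) -> b = 6; heap: [0-5 ALLOC][6-18 ALLOC][19-61 FREE]
Op 3: free(a) -> (freed a); heap: [0-5 FREE][6-18 ALLOC][19-61 FREE]
Op 4: c = malloc(13) -> c = 19; heap: [0-5 FREE][6-18 ALLOC][19-31 ALLOC][32-61 FREE]
Op 5: d = malloc(7) -> d = 32; heap: [0-5 FREE][6-18 ALLOC][19-31 ALLOC][32-38 ALLOC][39-61 FREE]
Op 6: c = realloc(c, 25) -> NULL (c unchanged); heap: [0-5 FREE][6-18 ALLOC][19-31 ALLOC][32-38 ALLOC][39-61 FREE]
Free blocks: [6 23] total_free=29 largest=23 -> 100*(29-23)/29 = 600/29 ≈ 20.690 -> rounds to 21

Answer: 21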